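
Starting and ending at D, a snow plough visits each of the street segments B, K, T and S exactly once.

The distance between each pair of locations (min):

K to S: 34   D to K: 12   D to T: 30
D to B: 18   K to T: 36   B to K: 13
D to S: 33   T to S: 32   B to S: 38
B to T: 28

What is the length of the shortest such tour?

Shortest round trip = 118 min.

D - B - K - T - S - D: 18+13+36+32+33 = 132
D - B - K - S - T - D: 18+13+34+32+30 = 127
D - B - T - K - S - D: 18+28+36+34+33 = 149
D - B - T - S - K - D: 18+28+32+34+12 = 124
D - B - S - K - T - D: 18+38+34+36+30 = 156
D - B - S - T - K - D: 18+38+32+36+12 = 136
D - K - B - T - S - D: 12+13+28+32+33 = 118
D - K - B - S - T - D: 12+13+38+32+30 = 125
D - K - T - B - S - D: 12+36+28+38+33 = 147
D - K - S - B - T - D: 12+34+38+28+30 = 142
D - T - B - K - S - D: 30+28+13+34+33 = 138
D - T - K - B - S - D: 30+36+13+38+33 = 150
The minimum is 118.
One optimal route: D → K → B → T → S → D (or its reverse).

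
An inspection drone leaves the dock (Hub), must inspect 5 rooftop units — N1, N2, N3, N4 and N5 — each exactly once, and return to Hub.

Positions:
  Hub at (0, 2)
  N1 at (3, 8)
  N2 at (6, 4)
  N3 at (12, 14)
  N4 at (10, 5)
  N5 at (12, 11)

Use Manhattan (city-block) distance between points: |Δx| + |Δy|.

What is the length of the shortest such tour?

There are 60 distinct closed tours to check (reversals are equivalent).
Hub→N1→N2→N3→N4→N5→Hub: 9+7+16+11+8+21 = 72
Hub→N1→N2→N3→N5→N4→Hub: 9+7+16+3+8+13 = 56
Hub→N1→N2→N4→N3→N5→Hub: 9+7+5+11+3+21 = 56
Hub→N1→N2→N4→N5→N3→Hub: 9+7+5+8+3+24 = 56
Hub→N1→N2→N5→N3→N4→Hub: 9+7+13+3+11+13 = 56
Hub→N1→N2→N5→N4→N3→Hub: 9+7+13+8+11+24 = 72
Hub→N1→N3→N2→N4→N5→Hub: 9+15+16+5+8+21 = 74
Hub→N1→N3→N2→N5→N4→Hub: 9+15+16+13+8+13 = 74
Hub→N1→N3→N4→N2→N5→Hub: 9+15+11+5+13+21 = 74
Hub→N1→N3→N4→N5→N2→Hub: 9+15+11+8+13+8 = 64
Hub→N1→N3→N5→N2→N4→Hub: 9+15+3+13+5+13 = 58
Hub→N1→N3→N5→N4→N2→Hub: 9+15+3+8+5+8 = 48
Hub→N1→N4→N2→N3→N5→Hub: 9+10+5+16+3+21 = 64
Hub→N1→N4→N2→N5→N3→Hub: 9+10+5+13+3+24 = 64
… (46 more)
The minimum is 48.
One optimal route: Hub → N1 → N3 → N5 → N4 → N2 → Hub (or its reverse).

Minimum total distance: 48.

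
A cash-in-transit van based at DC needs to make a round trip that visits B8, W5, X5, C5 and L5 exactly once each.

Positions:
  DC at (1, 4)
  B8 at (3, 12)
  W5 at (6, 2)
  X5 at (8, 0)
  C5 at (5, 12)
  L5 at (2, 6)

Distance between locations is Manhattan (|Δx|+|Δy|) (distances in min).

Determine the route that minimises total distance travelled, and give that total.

DC → B8 → W5 → X5 → C5 → L5 → DC: 10+13+4+15+9+3 = 54
DC → B8 → W5 → X5 → L5 → C5 → DC: 10+13+4+12+9+12 = 60
DC → B8 → W5 → C5 → X5 → L5 → DC: 10+13+11+15+12+3 = 64
DC → B8 → W5 → C5 → L5 → X5 → DC: 10+13+11+9+12+11 = 66
DC → B8 → W5 → L5 → X5 → C5 → DC: 10+13+8+12+15+12 = 70
DC → B8 → W5 → L5 → C5 → X5 → DC: 10+13+8+9+15+11 = 66
DC → B8 → X5 → W5 → C5 → L5 → DC: 10+17+4+11+9+3 = 54
DC → B8 → X5 → W5 → L5 → C5 → DC: 10+17+4+8+9+12 = 60
DC → B8 → X5 → C5 → W5 → L5 → DC: 10+17+15+11+8+3 = 64
DC → B8 → X5 → C5 → L5 → W5 → DC: 10+17+15+9+8+7 = 66
DC → B8 → X5 → L5 → W5 → C5 → DC: 10+17+12+8+11+12 = 70
DC → B8 → X5 → L5 → C5 → W5 → DC: 10+17+12+9+11+7 = 66
DC → B8 → C5 → W5 → X5 → L5 → DC: 10+2+11+4+12+3 = 42
DC → B8 → C5 → W5 → L5 → X5 → DC: 10+2+11+8+12+11 = 54
… (46 more)
DC → W5 → X5 → C5 → B8 → L5 → DC: 7+4+15+2+7+3 = 38  ← best
The minimum is 38.
One optimal route: DC → W5 → X5 → C5 → B8 → L5 → DC (or its reverse).

Minimum total distance: 38 min.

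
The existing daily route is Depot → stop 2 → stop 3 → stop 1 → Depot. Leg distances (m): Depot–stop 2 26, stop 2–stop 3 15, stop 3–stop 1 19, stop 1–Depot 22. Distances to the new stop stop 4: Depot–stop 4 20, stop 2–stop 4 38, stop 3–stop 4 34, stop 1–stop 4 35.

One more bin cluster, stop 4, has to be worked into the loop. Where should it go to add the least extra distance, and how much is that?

Adding 32 m by placing stop 4 on the Depot–stop 2 leg.

Insertion cost between consecutive stops i–j is d(i,stop 4) + d(stop 4,j) − d(i,j):
  between Depot and stop 2: 20 + 38 − 26 = 32
  between stop 2 and stop 3: 38 + 34 − 15 = 57
  between stop 3 and stop 1: 34 + 35 − 19 = 50
  between stop 1 and Depot: 35 + 20 − 22 = 33
Cheapest insertion is between Depot and stop 2, adding 32.
New total = 82 + 32 = 114.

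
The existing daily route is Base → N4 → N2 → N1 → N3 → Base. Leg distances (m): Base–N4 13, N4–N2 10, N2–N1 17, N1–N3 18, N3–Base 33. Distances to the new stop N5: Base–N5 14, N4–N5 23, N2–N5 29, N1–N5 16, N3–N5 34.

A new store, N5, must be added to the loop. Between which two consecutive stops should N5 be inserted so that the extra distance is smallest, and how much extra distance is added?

Adding 15 m by placing N5 on the N3–Base leg.

Insertion cost between consecutive stops i–j is d(i,N5) + d(N5,j) − d(i,j):
  between Base and N4: 14 + 23 − 13 = 24
  between N4 and N2: 23 + 29 − 10 = 42
  between N2 and N1: 29 + 16 − 17 = 28
  between N1 and N3: 16 + 34 − 18 = 32
  between N3 and Base: 34 + 14 − 33 = 15
Cheapest insertion is between N3 and Base, adding 15.
New total = 91 + 15 = 106.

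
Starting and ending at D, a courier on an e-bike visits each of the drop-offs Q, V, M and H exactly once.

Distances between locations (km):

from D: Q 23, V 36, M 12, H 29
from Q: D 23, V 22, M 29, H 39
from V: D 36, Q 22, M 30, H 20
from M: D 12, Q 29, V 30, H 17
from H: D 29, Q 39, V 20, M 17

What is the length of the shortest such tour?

D → Q → V → M → H → D: 23+22+30+17+29 = 121
D → Q → V → H → M → D: 23+22+20+17+12 = 94
D → Q → M → V → H → D: 23+29+30+20+29 = 131
D → Q → M → H → V → D: 23+29+17+20+36 = 125
D → Q → H → V → M → D: 23+39+20+30+12 = 124
D → Q → H → M → V → D: 23+39+17+30+36 = 145
D → V → Q → M → H → D: 36+22+29+17+29 = 133
D → V → Q → H → M → D: 36+22+39+17+12 = 126
D → V → M → Q → H → D: 36+30+29+39+29 = 163
D → V → H → Q → M → D: 36+20+39+29+12 = 136
D → M → Q → V → H → D: 12+29+22+20+29 = 112
D → M → V → Q → H → D: 12+30+22+39+29 = 132
The minimum is 94.
One optimal route: D → Q → V → H → M → D (or its reverse).

94 km — the shortest possible round trip.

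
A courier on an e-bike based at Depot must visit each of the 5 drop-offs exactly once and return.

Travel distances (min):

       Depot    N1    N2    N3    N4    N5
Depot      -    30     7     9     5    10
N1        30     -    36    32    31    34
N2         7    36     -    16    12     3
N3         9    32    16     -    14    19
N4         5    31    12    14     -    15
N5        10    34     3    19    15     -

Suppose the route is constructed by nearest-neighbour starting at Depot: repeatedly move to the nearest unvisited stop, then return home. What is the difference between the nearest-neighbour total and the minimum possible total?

Depot: N4=5, N2=7, N3=9, N5=10, N1=30 ⇒ N4
N4: N2=12, N3=14, N5=15, N1=31 ⇒ N2
N2: N5=3, N3=16, N1=36 ⇒ N5
N5: N3=19, N1=34 ⇒ N3
N3: N1=32 ⇒ N1
NN route Depot → N4 → N2 → N5 → N3 → N1 → Depot costs 101.
Optimal: Depot → N2 → N5 → N1 → N3 → N4 → Depot costs 95 (by enumerating all 60 distinct tours).
Excess = 101 − 95 = 6.

6 min longer than the optimal tour.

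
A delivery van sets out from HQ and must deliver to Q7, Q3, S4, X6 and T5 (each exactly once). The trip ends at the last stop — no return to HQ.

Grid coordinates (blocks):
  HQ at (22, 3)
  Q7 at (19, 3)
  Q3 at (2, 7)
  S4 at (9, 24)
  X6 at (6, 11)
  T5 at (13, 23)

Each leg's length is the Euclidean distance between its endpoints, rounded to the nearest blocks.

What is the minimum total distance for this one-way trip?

There are 5! = 120 possible orderings.
HQ - Q7 - Q3 - S4 - X6 - T5: 3+17+18+13+14 = 65
HQ - Q7 - Q3 - S4 - T5 - X6: 3+17+18+4+14 = 56
HQ - Q7 - Q3 - X6 - S4 - T5: 3+17+6+13+4 = 43
HQ - Q7 - Q3 - X6 - T5 - S4: 3+17+6+14+4 = 44
HQ - Q7 - Q3 - T5 - S4 - X6: 3+17+19+4+13 = 56
HQ - Q7 - Q3 - T5 - X6 - S4: 3+17+19+14+13 = 66
HQ - Q7 - S4 - Q3 - X6 - T5: 3+23+18+6+14 = 64
HQ - Q7 - S4 - Q3 - T5 - X6: 3+23+18+19+14 = 77
HQ - Q7 - S4 - X6 - Q3 - T5: 3+23+13+6+19 = 64
HQ - Q7 - S4 - X6 - T5 - Q3: 3+23+13+14+19 = 72
HQ - Q7 - S4 - T5 - Q3 - X6: 3+23+4+19+6 = 55
HQ - Q7 - S4 - T5 - X6 - Q3: 3+23+4+14+6 = 50
HQ - Q7 - X6 - Q3 - S4 - T5: 3+15+6+18+4 = 46
HQ - Q7 - X6 - Q3 - T5 - S4: 3+15+6+19+4 = 47
… (106 more)
The minimum is 43.
One shortest path: HQ → Q7 → Q3 → X6 → S4 → T5.

43 blocks — the minimum one-way total.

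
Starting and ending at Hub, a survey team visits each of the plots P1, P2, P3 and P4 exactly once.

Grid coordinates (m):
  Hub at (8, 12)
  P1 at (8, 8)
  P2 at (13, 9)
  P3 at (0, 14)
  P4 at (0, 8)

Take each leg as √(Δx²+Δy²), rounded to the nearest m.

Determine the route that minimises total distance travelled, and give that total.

Shortest round trip = 33 m.

There are 12 distinct closed tours to check (reversals are equivalent).
Hub-P1-P2-P3-P4-Hub: 4+5+14+6+9 = 38
Hub-P1-P2-P4-P3-Hub: 4+5+13+6+8 = 36
Hub-P1-P3-P2-P4-Hub: 4+10+14+13+9 = 50
Hub-P1-P3-P4-P2-Hub: 4+10+6+13+6 = 39
Hub-P1-P4-P2-P3-Hub: 4+8+13+14+8 = 47
Hub-P1-P4-P3-P2-Hub: 4+8+6+14+6 = 38
Hub-P2-P1-P3-P4-Hub: 6+5+10+6+9 = 36
Hub-P2-P1-P4-P3-Hub: 6+5+8+6+8 = 33
Hub-P2-P3-P1-P4-Hub: 6+14+10+8+9 = 47
Hub-P2-P4-P1-P3-Hub: 6+13+8+10+8 = 45
Hub-P3-P1-P2-P4-Hub: 8+10+5+13+9 = 45
Hub-P3-P2-P1-P4-Hub: 8+14+5+8+9 = 44
The minimum is 33.
One optimal route: Hub → P2 → P1 → P4 → P3 → Hub (or its reverse).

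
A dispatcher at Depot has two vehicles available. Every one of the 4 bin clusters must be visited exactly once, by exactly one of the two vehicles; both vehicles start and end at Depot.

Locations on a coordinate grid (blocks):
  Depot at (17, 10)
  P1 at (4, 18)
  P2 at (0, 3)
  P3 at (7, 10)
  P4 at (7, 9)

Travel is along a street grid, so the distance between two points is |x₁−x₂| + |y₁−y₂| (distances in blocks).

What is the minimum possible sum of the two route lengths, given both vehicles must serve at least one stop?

Minimum combined distance: 84 blocks.

There are 2^3 − 1 = 7 ways to divide the 4 stops into two non-empty groups. For each, the best each vehicle can do is its own shortest tour through its group:
  {P1} + {P2, P3, P4}: 42 + 48 = 90
  {P2} + {P1, P3, P4}: 48 + 44 = 92
  {P1, P2} + {P3, P4}: 64 + 22 = 86
  {P3} + {P1, P2, P4}: 20 + 64 = 84
  {P1, P3} + {P2, P4}: 42 + 48 = 90
  {P2, P3} + {P1, P4}: 48 + 44 = 92
  … (7 splits in total)
Best: vehicle 1 Depot → P3 → Depot = 20; vehicle 2 Depot → P1 → P2 → P4 → Depot = 64; combined 84.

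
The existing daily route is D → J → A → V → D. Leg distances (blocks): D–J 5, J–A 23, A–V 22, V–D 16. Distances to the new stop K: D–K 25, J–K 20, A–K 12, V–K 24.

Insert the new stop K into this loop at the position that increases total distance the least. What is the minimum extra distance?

Insertion cost between consecutive stops i–j is d(i,K) + d(K,j) − d(i,j):
  between D and J: 25 + 20 − 5 = 40
  between J and A: 20 + 12 − 23 = 9
  between A and V: 12 + 24 − 22 = 14
  between V and D: 24 + 25 − 16 = 33
Cheapest insertion is between J and A, adding 9.
New total = 66 + 9 = 75.

Adding 9 blocks by placing K on the J–A leg.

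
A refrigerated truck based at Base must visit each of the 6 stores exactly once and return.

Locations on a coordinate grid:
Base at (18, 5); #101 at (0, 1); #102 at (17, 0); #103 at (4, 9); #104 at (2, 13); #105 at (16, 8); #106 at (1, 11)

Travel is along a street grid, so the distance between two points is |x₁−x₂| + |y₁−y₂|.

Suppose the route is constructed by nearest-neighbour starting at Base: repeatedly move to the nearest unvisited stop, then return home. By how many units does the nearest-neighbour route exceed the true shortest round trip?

The nearest-neighbour route is 8 longer than optimal.

Base: #105=5, #102=6, #103=18, #101=22, #106=23, #104=24 ⇒ #105
#105: #102=9, #103=13, #106=18, #104=19, #101=23 ⇒ #102
#102: #101=18, #103=22, #106=27, #104=28 ⇒ #101
#101: #106=11, #103=12, #104=14 ⇒ #106
#106: #104=3, #103=5 ⇒ #104
#104: #103=6 ⇒ #103
NN route Base → #105 → #102 → #101 → #106 → #104 → #103 → Base costs 70.
Optimal: Base → #102 → #101 → #106 → #104 → #103 → #105 → Base costs 62 (by enumerating all 360 distinct tours).
Excess = 70 − 62 = 8.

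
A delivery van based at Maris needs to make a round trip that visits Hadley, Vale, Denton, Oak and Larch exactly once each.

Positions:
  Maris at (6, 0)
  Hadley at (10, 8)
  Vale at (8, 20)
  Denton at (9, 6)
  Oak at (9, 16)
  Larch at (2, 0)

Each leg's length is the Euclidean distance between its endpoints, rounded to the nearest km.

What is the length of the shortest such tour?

46 km — the shortest possible round trip.

With 5 stops there are 5!/2 = 60 distinct round trips (a route and its reverse cost the same).
Maris - Hadley - Vale - Denton - Oak - Larch - Maris: 9+12+14+10+17+4 = 66
Maris - Hadley - Vale - Denton - Larch - Oak - Maris: 9+12+14+9+17+16 = 77
Maris - Hadley - Vale - Oak - Denton - Larch - Maris: 9+12+4+10+9+4 = 48
Maris - Hadley - Vale - Oak - Larch - Denton - Maris: 9+12+4+17+9+7 = 58
Maris - Hadley - Vale - Larch - Denton - Oak - Maris: 9+12+21+9+10+16 = 77
Maris - Hadley - Vale - Larch - Oak - Denton - Maris: 9+12+21+17+10+7 = 76
Maris - Hadley - Denton - Vale - Oak - Larch - Maris: 9+2+14+4+17+4 = 50
Maris - Hadley - Denton - Vale - Larch - Oak - Maris: 9+2+14+21+17+16 = 79
Maris - Hadley - Denton - Oak - Vale - Larch - Maris: 9+2+10+4+21+4 = 50
Maris - Hadley - Denton - Oak - Larch - Vale - Maris: 9+2+10+17+21+20 = 79
Maris - Hadley - Denton - Larch - Vale - Oak - Maris: 9+2+9+21+4+16 = 61
Maris - Hadley - Denton - Larch - Oak - Vale - Maris: 9+2+9+17+4+20 = 61
Maris - Hadley - Oak - Vale - Denton - Larch - Maris: 9+8+4+14+9+4 = 48
Maris - Hadley - Oak - Vale - Larch - Denton - Maris: 9+8+4+21+9+7 = 58
… (46 more)
Maris - Denton - Hadley - Vale - Oak - Larch - Maris: 7+2+12+4+17+4 = 46  ← best
The minimum is 46.
One optimal route: Maris → Denton → Hadley → Vale → Oak → Larch → Maris (or its reverse).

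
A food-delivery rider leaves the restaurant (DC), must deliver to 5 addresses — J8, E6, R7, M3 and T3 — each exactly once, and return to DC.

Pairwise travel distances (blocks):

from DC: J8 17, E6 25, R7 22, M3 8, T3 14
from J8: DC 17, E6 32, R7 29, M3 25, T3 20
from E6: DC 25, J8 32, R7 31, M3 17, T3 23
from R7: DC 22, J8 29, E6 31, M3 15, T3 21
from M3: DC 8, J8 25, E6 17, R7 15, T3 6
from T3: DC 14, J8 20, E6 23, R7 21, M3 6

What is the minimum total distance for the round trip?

Shortest round trip = 113 blocks.

DC→J8→E6→R7→M3→T3→DC: 17+32+31+15+6+14 = 115
DC→J8→E6→R7→T3→M3→DC: 17+32+31+21+6+8 = 115
DC→J8→E6→M3→R7→T3→DC: 17+32+17+15+21+14 = 116
DC→J8→E6→M3→T3→R7→DC: 17+32+17+6+21+22 = 115
DC→J8→E6→T3→R7→M3→DC: 17+32+23+21+15+8 = 116
DC→J8→E6→T3→M3→R7→DC: 17+32+23+6+15+22 = 115
DC→J8→R7→E6→M3→T3→DC: 17+29+31+17+6+14 = 114
DC→J8→R7→E6→T3→M3→DC: 17+29+31+23+6+8 = 114
DC→J8→R7→M3→E6→T3→DC: 17+29+15+17+23+14 = 115
DC→J8→R7→M3→T3→E6→DC: 17+29+15+6+23+25 = 115
DC→J8→R7→T3→E6→M3→DC: 17+29+21+23+17+8 = 115
DC→J8→R7→T3→M3→E6→DC: 17+29+21+6+17+25 = 115
DC→J8→M3→E6→R7→T3→DC: 17+25+17+31+21+14 = 125
DC→J8→M3→E6→T3→R7→DC: 17+25+17+23+21+22 = 125
… (46 more)
DC→J8→T3→M3→E6→R7→DC: 17+20+6+17+31+22 = 113  ← best
The minimum is 113.
One optimal route: DC → J8 → T3 → M3 → E6 → R7 → DC (or its reverse).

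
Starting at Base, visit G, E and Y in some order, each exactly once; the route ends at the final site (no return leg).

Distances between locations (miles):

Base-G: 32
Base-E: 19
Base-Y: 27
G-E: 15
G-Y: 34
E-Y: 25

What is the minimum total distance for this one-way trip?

There are 3! = 6 possible orderings.
Base → G → E → Y: 32+15+25 = 72
Base → G → Y → E: 32+34+25 = 91
Base → E → G → Y: 19+15+34 = 68
Base → E → Y → G: 19+25+34 = 78
Base → Y → G → E: 27+34+15 = 76
Base → Y → E → G: 27+25+15 = 67
The minimum is 67.
One shortest path: Base → Y → E → G.

Shortest open route: 67 miles.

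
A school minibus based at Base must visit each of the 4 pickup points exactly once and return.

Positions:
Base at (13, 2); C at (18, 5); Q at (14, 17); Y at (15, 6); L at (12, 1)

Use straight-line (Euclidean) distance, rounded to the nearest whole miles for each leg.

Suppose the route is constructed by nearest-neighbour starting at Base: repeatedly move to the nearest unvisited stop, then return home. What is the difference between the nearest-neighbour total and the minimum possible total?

Base: L=1, Y=4, C=6, Q=15 ⇒ L
L: Y=6, C=7, Q=16 ⇒ Y
Y: C=3, Q=11 ⇒ C
C: Q=13 ⇒ Q
NN route Base → L → Y → C → Q → Base costs 38.
Optimal: Base → Y → Q → C → L → Base costs 36 (by enumerating all 12 distinct tours).
Excess = 38 − 36 = 2.

The nearest-neighbour route is 2 miles longer than optimal.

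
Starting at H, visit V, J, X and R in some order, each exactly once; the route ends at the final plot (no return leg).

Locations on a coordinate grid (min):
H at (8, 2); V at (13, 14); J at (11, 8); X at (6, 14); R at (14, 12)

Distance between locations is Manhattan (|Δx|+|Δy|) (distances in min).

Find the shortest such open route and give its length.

There are 4! = 24 possible orderings.
H→V→J→X→R: 17+8+11+10 = 46
H→V→J→R→X: 17+8+7+10 = 42
H→V→X→J→R: 17+7+11+7 = 42
H→V→X→R→J: 17+7+10+7 = 41
H→V→R→J→X: 17+3+7+11 = 38
H→V→R→X→J: 17+3+10+11 = 41
H→J→V→X→R: 9+8+7+10 = 34
H→J→V→R→X: 9+8+3+10 = 30
H→J→X→V→R: 9+11+7+3 = 30
H→J→X→R→V: 9+11+10+3 = 33
H→J→R→V→X: 9+7+3+7 = 26
H→J→R→X→V: 9+7+10+7 = 33
H→X→V→J→R: 14+7+8+7 = 36
H→X→V→R→J: 14+7+3+7 = 31
… (10 more)
The minimum is 26.
One shortest path: H → J → R → V → X.

Shortest open route: 26 min.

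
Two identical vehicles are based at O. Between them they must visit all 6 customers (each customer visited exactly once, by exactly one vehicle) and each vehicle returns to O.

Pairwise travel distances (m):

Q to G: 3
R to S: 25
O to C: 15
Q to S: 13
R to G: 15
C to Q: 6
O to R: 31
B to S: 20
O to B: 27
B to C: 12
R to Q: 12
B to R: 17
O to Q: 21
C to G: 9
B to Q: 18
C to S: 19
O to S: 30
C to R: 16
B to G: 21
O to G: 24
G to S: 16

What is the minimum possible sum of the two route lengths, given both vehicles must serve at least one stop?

135 m — the smallest possible combined total.

There are 2^5 − 1 = 31 ways to divide the 6 stops into two non-empty groups. For each, the best each vehicle can do is its own shortest tour through its group:
  {B} + {C, R, Q, G, S}: 54 + 92 = 146
  {C} + {B, R, Q, G, S}: 30 + 105 = 135
  {B, C} + {R, Q, G, S}: 54 + 92 = 146
  {R} + {B, C, Q, G, S}: 62 + 87 = 149
  {B, R} + {C, Q, G, S}: 75 + 70 = 145
  {C, R} + {B, Q, G, S}: 62 + 87 = 149
  … (31 splits in total)
Best: vehicle 1 O → C → O = 30; vehicle 2 O → B → R → Q → G → S → O = 105; combined 135.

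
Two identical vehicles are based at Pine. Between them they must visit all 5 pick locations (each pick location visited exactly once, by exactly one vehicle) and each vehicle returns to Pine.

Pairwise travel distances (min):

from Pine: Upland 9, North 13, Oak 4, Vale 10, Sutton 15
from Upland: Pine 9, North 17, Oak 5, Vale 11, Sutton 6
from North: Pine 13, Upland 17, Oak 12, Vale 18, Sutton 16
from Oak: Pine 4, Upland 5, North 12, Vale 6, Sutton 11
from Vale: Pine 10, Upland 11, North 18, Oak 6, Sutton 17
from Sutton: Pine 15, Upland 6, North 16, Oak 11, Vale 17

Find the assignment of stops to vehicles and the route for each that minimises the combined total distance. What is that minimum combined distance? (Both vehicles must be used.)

64 min — the smallest possible combined total.

Check every non-empty split of the stops between the two vehicles; for each half take its own optimal tour:
  {Upland} + {North, Oak, Vale, Sutton}: 18 + 56 = 74
  {North} + {Upland, Oak, Vale, Sutton}: 26 + 42 = 68
  {Upland, North} + {Oak, Vale, Sutton}: 39 + 42 = 81
  {Oak} + {Upland, North, Vale, Sutton}: 8 + 56 = 64
  {Upland, Oak} + {North, Vale, Sutton}: 18 + 56 = 74
  {North, Oak} + {Upland, Vale, Sutton}: 29 + 42 = 71
  … (15 splits in total)
Best: vehicle 1 Pine → Oak → Pine = 8; vehicle 2 Pine → North → Sutton → Upland → Vale → Pine = 56; combined 64.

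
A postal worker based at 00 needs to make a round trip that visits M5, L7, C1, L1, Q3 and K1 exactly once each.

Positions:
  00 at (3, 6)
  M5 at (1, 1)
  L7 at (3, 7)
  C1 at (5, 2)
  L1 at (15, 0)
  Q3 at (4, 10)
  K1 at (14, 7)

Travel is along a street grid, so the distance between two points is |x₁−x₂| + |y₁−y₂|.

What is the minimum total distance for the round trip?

There are 360 distinct closed tours to check (reversals are equivalent).
00-M5-L7-C1-L1-Q3-K1-00: 7+8+7+12+21+13+12 = 80
00-M5-L7-C1-L1-K1-Q3-00: 7+8+7+12+8+13+5 = 60
00-M5-L7-C1-Q3-L1-K1-00: 7+8+7+9+21+8+12 = 72
00-M5-L7-C1-Q3-K1-L1-00: 7+8+7+9+13+8+18 = 70
00-M5-L7-C1-K1-L1-Q3-00: 7+8+7+14+8+21+5 = 70
00-M5-L7-C1-K1-Q3-L1-00: 7+8+7+14+13+21+18 = 88
00-M5-L7-L1-C1-Q3-K1-00: 7+8+19+12+9+13+12 = 80
00-M5-L7-L1-C1-K1-Q3-00: 7+8+19+12+14+13+5 = 78
… (352 more)
00-M5-C1-L1-K1-Q3-L7-00: 7+5+12+8+13+4+1 = 50  ← best
The minimum is 50.
One optimal route: 00 → M5 → C1 → L1 → K1 → Q3 → L7 → 00 (or its reverse).

Shortest round trip = 50.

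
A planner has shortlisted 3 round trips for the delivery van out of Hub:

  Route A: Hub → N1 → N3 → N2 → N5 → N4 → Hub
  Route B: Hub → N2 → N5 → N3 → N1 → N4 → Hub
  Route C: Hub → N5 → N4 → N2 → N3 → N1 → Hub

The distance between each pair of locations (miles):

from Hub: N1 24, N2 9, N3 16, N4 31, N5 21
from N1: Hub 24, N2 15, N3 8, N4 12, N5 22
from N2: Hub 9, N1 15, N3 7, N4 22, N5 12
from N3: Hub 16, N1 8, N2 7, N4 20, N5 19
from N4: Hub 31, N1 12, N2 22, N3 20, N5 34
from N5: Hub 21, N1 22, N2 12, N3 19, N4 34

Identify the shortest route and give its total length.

Shortest is Route B, total 91 miles.

Route A: 24 + 8 + 7 + 12 + 34 + 31 = 116
Route B: 9 + 12 + 19 + 8 + 12 + 31 = 91
Route C: 21 + 34 + 22 + 7 + 8 + 24 = 116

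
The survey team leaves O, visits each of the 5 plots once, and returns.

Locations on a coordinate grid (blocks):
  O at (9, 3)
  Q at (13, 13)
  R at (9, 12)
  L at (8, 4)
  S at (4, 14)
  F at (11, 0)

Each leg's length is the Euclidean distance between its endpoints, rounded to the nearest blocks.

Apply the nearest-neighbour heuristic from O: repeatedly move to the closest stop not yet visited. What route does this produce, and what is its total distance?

Nearest-neighbour total = 43 blocks; route O → L → F → R → Q → S → O.

From O: distances to unvisited — L=1, F=4, R=9, Q=11, S=12. Nearest is L (1).
From L: distances to unvisited — F=5, R=8, Q=10, S=11. Nearest is F (5).
From F: distances to unvisited — R=12, Q=13, S=16. Nearest is R (12).
From R: distances to unvisited — Q=4, S=5. Nearest is Q (4).
From Q: distances to unvisited — S=9. Nearest is S (9).
Return S→O: 12.
Total = 1 + 5 + 12 + 4 + 9 + 12 = 43.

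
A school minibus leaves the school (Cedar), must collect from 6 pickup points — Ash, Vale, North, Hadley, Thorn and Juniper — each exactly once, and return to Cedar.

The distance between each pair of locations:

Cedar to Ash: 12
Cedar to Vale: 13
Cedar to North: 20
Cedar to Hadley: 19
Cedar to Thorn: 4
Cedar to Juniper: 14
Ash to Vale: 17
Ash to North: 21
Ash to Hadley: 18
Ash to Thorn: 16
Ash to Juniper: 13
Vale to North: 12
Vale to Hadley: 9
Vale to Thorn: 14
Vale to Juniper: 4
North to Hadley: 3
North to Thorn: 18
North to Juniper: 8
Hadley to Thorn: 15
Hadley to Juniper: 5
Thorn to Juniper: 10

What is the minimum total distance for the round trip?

Minimum total distance: 63.

There are 360 distinct closed tours to check (reversals are equivalent).
Cedar→Ash→Vale→North→Hadley→Thorn→Juniper→Cedar: 12+17+12+3+15+10+14 = 83
Cedar→Ash→Vale→North→Hadley→Juniper→Thorn→Cedar: 12+17+12+3+5+10+4 = 63
Cedar→Ash→Vale→North→Thorn→Hadley→Juniper→Cedar: 12+17+12+18+15+5+14 = 93
Cedar→Ash→Vale→North→Thorn→Juniper→Hadley→Cedar: 12+17+12+18+10+5+19 = 93
Cedar→Ash→Vale→North→Juniper→Hadley→Thorn→Cedar: 12+17+12+8+5+15+4 = 73
Cedar→Ash→Vale→North→Juniper→Thorn→Hadley→Cedar: 12+17+12+8+10+15+19 = 93
Cedar→Ash→Vale→Hadley→North→Thorn→Juniper→Cedar: 12+17+9+3+18+10+14 = 83
Cedar→Ash→Vale→Hadley→North→Juniper→Thorn→Cedar: 12+17+9+3+8+10+4 = 63
… (352 more)
The minimum is 63.
One optimal route: Cedar → Ash → Vale → North → Hadley → Juniper → Thorn → Cedar (or its reverse).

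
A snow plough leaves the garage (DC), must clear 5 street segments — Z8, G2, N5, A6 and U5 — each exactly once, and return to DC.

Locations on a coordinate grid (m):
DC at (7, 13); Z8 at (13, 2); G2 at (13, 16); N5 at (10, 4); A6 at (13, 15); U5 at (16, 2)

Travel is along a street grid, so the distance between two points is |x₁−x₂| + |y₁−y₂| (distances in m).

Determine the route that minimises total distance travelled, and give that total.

With 5 stops there are 5!/2 = 60 distinct round trips (a route and its reverse cost the same).
DC → Z8 → G2 → N5 → A6 → U5 → DC: 17+14+15+14+16+20 = 96
DC → Z8 → G2 → N5 → U5 → A6 → DC: 17+14+15+8+16+8 = 78
DC → Z8 → G2 → A6 → N5 → U5 → DC: 17+14+1+14+8+20 = 74
DC → Z8 → G2 → A6 → U5 → N5 → DC: 17+14+1+16+8+12 = 68
DC → Z8 → G2 → U5 → N5 → A6 → DC: 17+14+17+8+14+8 = 78
DC → Z8 → G2 → U5 → A6 → N5 → DC: 17+14+17+16+14+12 = 90
DC → Z8 → N5 → G2 → A6 → U5 → DC: 17+5+15+1+16+20 = 74
DC → Z8 → N5 → G2 → U5 → A6 → DC: 17+5+15+17+16+8 = 78
DC → Z8 → N5 → A6 → G2 → U5 → DC: 17+5+14+1+17+20 = 74
DC → Z8 → N5 → A6 → U5 → G2 → DC: 17+5+14+16+17+9 = 78
DC → Z8 → N5 → U5 → G2 → A6 → DC: 17+5+8+17+1+8 = 56
DC → Z8 → N5 → U5 → A6 → G2 → DC: 17+5+8+16+1+9 = 56
DC → Z8 → A6 → G2 → N5 → U5 → DC: 17+13+1+15+8+20 = 74
DC → Z8 → A6 → G2 → U5 → N5 → DC: 17+13+1+17+8+12 = 68
… (46 more)
DC → G2 → A6 → Z8 → U5 → N5 → DC: 9+1+13+3+8+12 = 46  ← best
The minimum is 46.
One optimal route: DC → G2 → A6 → Z8 → U5 → N5 → DC (or its reverse).

Shortest round trip = 46 m.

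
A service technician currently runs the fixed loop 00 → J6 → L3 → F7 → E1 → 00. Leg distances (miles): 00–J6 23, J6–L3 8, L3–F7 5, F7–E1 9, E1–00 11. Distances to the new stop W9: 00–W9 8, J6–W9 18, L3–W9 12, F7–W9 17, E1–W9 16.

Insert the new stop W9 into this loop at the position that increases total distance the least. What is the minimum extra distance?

+3 miles — insert W9 between 00 and J6.

Insertion cost between consecutive stops i–j is d(i,W9) + d(W9,j) − d(i,j):
  between 00 and J6: 8 + 18 − 23 = 3
  between J6 and L3: 18 + 12 − 8 = 22
  between L3 and F7: 12 + 17 − 5 = 24
  between F7 and E1: 17 + 16 − 9 = 24
  between E1 and 00: 16 + 8 − 11 = 13
Cheapest insertion is between 00 and J6, adding 3.
New total = 56 + 3 = 59.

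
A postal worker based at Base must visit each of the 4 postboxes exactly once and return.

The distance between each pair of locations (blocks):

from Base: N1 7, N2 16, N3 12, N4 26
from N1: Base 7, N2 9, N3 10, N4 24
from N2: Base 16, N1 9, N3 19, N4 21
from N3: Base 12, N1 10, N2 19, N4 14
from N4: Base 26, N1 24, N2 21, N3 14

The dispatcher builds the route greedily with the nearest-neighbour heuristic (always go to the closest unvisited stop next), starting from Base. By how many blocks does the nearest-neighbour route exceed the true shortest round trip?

Base: N1=7, N3=12, N2=16, N4=26 ⇒ N1
N1: N2=9, N3=10, N4=24 ⇒ N2
N2: N3=19, N4=21 ⇒ N3
N3: N4=14 ⇒ N4
NN route Base → N1 → N2 → N3 → N4 → Base costs 75.
Optimal: Base → N1 → N2 → N4 → N3 → Base costs 63 (by enumerating all 12 distinct tours).
Excess = 75 − 63 = 12.

The nearest-neighbour route is 12 blocks longer than optimal.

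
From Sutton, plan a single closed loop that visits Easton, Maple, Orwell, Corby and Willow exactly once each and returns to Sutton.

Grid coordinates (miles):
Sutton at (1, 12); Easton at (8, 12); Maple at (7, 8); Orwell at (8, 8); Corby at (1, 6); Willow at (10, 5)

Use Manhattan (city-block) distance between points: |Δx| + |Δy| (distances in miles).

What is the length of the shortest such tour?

34 miles — the shortest possible round trip.

With 5 stops there are 5!/2 = 60 distinct round trips (a route and its reverse cost the same).
Sutton→Easton→Maple→Orwell→Corby→Willow→Sutton: 7+5+1+9+10+16 = 48
Sutton→Easton→Maple→Orwell→Willow→Corby→Sutton: 7+5+1+5+10+6 = 34
Sutton→Easton→Maple→Corby→Orwell→Willow→Sutton: 7+5+8+9+5+16 = 50
Sutton→Easton→Maple→Corby→Willow→Orwell→Sutton: 7+5+8+10+5+11 = 46
Sutton→Easton→Maple→Willow→Orwell→Corby→Sutton: 7+5+6+5+9+6 = 38
Sutton→Easton→Maple→Willow→Corby→Orwell→Sutton: 7+5+6+10+9+11 = 48
Sutton→Easton→Orwell→Maple→Corby→Willow→Sutton: 7+4+1+8+10+16 = 46
Sutton→Easton→Orwell→Maple→Willow→Corby→Sutton: 7+4+1+6+10+6 = 34
Sutton→Easton→Orwell→Corby→Maple→Willow→Sutton: 7+4+9+8+6+16 = 50
Sutton→Easton→Orwell→Corby→Willow→Maple→Sutton: 7+4+9+10+6+10 = 46
Sutton→Easton→Orwell→Willow→Maple→Corby→Sutton: 7+4+5+6+8+6 = 36
Sutton→Easton→Orwell→Willow→Corby→Maple→Sutton: 7+4+5+10+8+10 = 44
Sutton→Easton→Corby→Maple→Orwell→Willow→Sutton: 7+13+8+1+5+16 = 50
Sutton→Easton→Corby→Maple→Willow→Orwell→Sutton: 7+13+8+6+5+11 = 50
… (46 more)
The minimum is 34.
One optimal route: Sutton → Easton → Maple → Orwell → Willow → Corby → Sutton (or its reverse).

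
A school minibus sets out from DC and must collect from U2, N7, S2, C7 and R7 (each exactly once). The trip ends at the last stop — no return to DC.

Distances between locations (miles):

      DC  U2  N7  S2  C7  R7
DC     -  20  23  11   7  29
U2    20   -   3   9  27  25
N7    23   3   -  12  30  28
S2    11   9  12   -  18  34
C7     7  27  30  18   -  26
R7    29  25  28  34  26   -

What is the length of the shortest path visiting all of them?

There are 5! = 120 possible orderings.
DC→U2→N7→S2→C7→R7: 20+3+12+18+26 = 79
DC→U2→N7→S2→R7→C7: 20+3+12+34+26 = 95
DC→U2→N7→C7→S2→R7: 20+3+30+18+34 = 105
DC→U2→N7→C7→R7→S2: 20+3+30+26+34 = 113
DC→U2→N7→R7→S2→C7: 20+3+28+34+18 = 103
DC→U2→N7→R7→C7→S2: 20+3+28+26+18 = 95
DC→U2→S2→N7→C7→R7: 20+9+12+30+26 = 97
DC→U2→S2→N7→R7→C7: 20+9+12+28+26 = 95
DC→U2→S2→C7→N7→R7: 20+9+18+30+28 = 105
DC→U2→S2→C7→R7→N7: 20+9+18+26+28 = 101
DC→U2→S2→R7→N7→C7: 20+9+34+28+30 = 121
DC→U2→S2→R7→C7→N7: 20+9+34+26+30 = 119
DC→U2→C7→N7→S2→R7: 20+27+30+12+34 = 123
DC→U2→C7→N7→R7→S2: 20+27+30+28+34 = 139
… (106 more)
DC→C7→S2→U2→N7→R7: 7+18+9+3+28 = 65  ← best
The minimum is 65.
One shortest path: DC → C7 → S2 → U2 → N7 → R7.

Minimum one-way distance = 65 miles.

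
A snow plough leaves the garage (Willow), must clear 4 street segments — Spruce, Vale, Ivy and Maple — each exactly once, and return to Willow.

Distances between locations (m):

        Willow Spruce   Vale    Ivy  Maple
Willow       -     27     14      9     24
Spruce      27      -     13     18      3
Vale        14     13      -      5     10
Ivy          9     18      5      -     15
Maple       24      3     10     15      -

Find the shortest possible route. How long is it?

With 4 stops there are 4!/2 = 12 distinct round trips (a route and its reverse cost the same).
Willow-Spruce-Vale-Ivy-Maple-Willow: 27+13+5+15+24 = 84
Willow-Spruce-Vale-Maple-Ivy-Willow: 27+13+10+15+9 = 74
Willow-Spruce-Ivy-Vale-Maple-Willow: 27+18+5+10+24 = 84
Willow-Spruce-Ivy-Maple-Vale-Willow: 27+18+15+10+14 = 84
Willow-Spruce-Maple-Vale-Ivy-Willow: 27+3+10+5+9 = 54
Willow-Spruce-Maple-Ivy-Vale-Willow: 27+3+15+5+14 = 64
Willow-Vale-Spruce-Ivy-Maple-Willow: 14+13+18+15+24 = 84
Willow-Vale-Spruce-Maple-Ivy-Willow: 14+13+3+15+9 = 54
Willow-Vale-Ivy-Spruce-Maple-Willow: 14+5+18+3+24 = 64
Willow-Vale-Maple-Spruce-Ivy-Willow: 14+10+3+18+9 = 54
Willow-Ivy-Spruce-Vale-Maple-Willow: 9+18+13+10+24 = 74
Willow-Ivy-Vale-Spruce-Maple-Willow: 9+5+13+3+24 = 54
The minimum is 54.
One optimal route: Willow → Spruce → Maple → Vale → Ivy → Willow (or its reverse).

Minimum total distance: 54 m.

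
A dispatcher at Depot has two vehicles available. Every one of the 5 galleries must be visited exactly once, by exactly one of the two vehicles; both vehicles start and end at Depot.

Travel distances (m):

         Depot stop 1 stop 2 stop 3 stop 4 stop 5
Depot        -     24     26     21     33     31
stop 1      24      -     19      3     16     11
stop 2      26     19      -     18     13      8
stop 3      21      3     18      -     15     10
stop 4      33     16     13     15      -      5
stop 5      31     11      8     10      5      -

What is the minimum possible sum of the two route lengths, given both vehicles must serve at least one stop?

Try each way of splitting the stops between the two vehicles (each non-empty) and, for each split, find the best tour for each vehicle:
  {stop 1} + {stop 2, stop 3, stop 4, stop 5}: 48 + 75 = 123
  {stop 2} + {stop 1, stop 3, stop 4, stop 5}: 52 + 73 = 125
  {stop 1, stop 2} + {stop 3, stop 4, stop 5}: 69 + 69 = 138
  {stop 3} + {stop 1, stop 2, stop 4, stop 5}: 42 + 79 = 121
  {stop 1, stop 3} + {stop 2, stop 4, stop 5}: 48 + 72 = 120
  {stop 2, stop 3} + {stop 1, stop 4, stop 5}: 65 + 73 = 138
  … (15 splits in total)
Best: vehicle 1 Depot → stop 1 → stop 3 → Depot = 48; vehicle 2 Depot → stop 2 → stop 5 → stop 4 → Depot = 72; combined 120.

120 m — the smallest possible combined total.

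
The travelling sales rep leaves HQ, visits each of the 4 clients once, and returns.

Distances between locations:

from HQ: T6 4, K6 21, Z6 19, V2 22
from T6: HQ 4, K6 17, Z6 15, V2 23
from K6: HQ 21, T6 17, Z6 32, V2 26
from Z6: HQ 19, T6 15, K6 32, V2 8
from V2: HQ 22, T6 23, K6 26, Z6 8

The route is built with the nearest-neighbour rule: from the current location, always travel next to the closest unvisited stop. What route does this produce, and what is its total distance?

From HQ: distances to unvisited — T6=4, Z6=19, K6=21, V2=22. Nearest is T6 (4).
From T6: distances to unvisited — Z6=15, K6=17, V2=23. Nearest is Z6 (15).
From Z6: distances to unvisited — V2=8, K6=32. Nearest is V2 (8).
From V2: distances to unvisited — K6=26. Nearest is K6 (26).
Return K6→HQ: 21.
Total = 4 + 15 + 8 + 26 + 21 = 74.

Total distance 74 via the nearest-neighbour route HQ → T6 → Z6 → V2 → K6 → HQ.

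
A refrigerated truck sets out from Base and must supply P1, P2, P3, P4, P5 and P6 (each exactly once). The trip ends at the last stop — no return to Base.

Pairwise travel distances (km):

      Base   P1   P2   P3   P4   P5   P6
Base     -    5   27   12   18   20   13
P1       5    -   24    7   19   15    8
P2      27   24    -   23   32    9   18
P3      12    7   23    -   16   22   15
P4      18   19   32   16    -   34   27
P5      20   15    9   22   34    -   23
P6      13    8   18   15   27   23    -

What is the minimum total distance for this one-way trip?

There are 6! = 720 possible orderings.
Base - P1 - P2 - P3 - P4 - P5 - P6: 5+24+23+16+34+23 = 125
Base - P1 - P2 - P3 - P4 - P6 - P5: 5+24+23+16+27+23 = 118
Base - P1 - P2 - P3 - P5 - P4 - P6: 5+24+23+22+34+27 = 135
Base - P1 - P2 - P3 - P5 - P6 - P4: 5+24+23+22+23+27 = 124
Base - P1 - P2 - P3 - P6 - P4 - P5: 5+24+23+15+27+34 = 128
Base - P1 - P2 - P3 - P6 - P5 - P4: 5+24+23+15+23+34 = 124
Base - P1 - P2 - P4 - P3 - P5 - P6: 5+24+32+16+22+23 = 122
Base - P1 - P2 - P4 - P3 - P6 - P5: 5+24+32+16+15+23 = 115
… (712 more)
Base - P4 - P3 - P1 - P6 - P2 - P5: 18+16+7+8+18+9 = 76  ← best
The minimum is 76.
One shortest path: Base → P4 → P3 → P1 → P6 → P2 → P5.

Minimum one-way distance = 76 km.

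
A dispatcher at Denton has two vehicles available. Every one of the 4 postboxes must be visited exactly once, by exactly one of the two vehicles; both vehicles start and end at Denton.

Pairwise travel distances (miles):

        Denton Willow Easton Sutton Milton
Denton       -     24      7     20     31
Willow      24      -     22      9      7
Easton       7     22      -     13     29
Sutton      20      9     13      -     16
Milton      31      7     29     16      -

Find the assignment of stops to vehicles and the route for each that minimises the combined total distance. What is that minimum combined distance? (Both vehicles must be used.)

Check every non-empty split of the stops between the two vehicles; for each half take its own optimal tour:
  {Willow} + {Easton, Sutton, Milton}: 48 + 67 = 115
  {Easton} + {Willow, Sutton, Milton}: 14 + 67 = 81
  {Willow, Easton} + {Sutton, Milton}: 53 + 67 = 120
  {Sutton} + {Willow, Easton, Milton}: 40 + 67 = 107
  {Willow, Sutton} + {Easton, Milton}: 53 + 67 = 120
  {Easton, Sutton} + {Willow, Milton}: 40 + 62 = 102
  … (7 splits in total)
Best: vehicle 1 Denton → Easton → Denton = 14; vehicle 2 Denton → Willow → Milton → Sutton → Denton = 67; combined 81.

Minimum combined distance: 81 miles.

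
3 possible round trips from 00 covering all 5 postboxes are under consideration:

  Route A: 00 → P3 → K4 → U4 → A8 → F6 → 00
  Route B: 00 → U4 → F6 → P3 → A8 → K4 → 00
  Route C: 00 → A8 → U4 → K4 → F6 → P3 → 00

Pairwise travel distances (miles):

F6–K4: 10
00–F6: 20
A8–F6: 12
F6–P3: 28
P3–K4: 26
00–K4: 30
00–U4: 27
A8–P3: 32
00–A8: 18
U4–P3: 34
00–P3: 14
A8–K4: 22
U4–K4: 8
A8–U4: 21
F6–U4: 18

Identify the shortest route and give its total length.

Shortest is Route C, total 99 miles.

Route A: 14 + 26 + 8 + 21 + 12 + 20 = 101
Route B: 27 + 18 + 28 + 32 + 22 + 30 = 157
Route C: 18 + 21 + 8 + 10 + 28 + 14 = 99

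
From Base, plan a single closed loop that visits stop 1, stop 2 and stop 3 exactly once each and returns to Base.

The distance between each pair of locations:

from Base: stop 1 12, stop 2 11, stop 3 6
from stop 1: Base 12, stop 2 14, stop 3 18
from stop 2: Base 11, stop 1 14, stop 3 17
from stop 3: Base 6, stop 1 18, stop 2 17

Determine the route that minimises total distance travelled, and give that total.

Minimum total distance: 49.

With 3 stops there are 3!/2 = 3 distinct round trips (a route and its reverse cost the same).
Base → stop 1 → stop 2 → stop 3 → Base: 12+14+17+6 = 49
Base → stop 1 → stop 3 → stop 2 → Base: 12+18+17+11 = 58
Base → stop 2 → stop 1 → stop 3 → Base: 11+14+18+6 = 49
The minimum is 49.
One optimal route: Base → stop 1 → stop 2 → stop 3 → Base (or its reverse).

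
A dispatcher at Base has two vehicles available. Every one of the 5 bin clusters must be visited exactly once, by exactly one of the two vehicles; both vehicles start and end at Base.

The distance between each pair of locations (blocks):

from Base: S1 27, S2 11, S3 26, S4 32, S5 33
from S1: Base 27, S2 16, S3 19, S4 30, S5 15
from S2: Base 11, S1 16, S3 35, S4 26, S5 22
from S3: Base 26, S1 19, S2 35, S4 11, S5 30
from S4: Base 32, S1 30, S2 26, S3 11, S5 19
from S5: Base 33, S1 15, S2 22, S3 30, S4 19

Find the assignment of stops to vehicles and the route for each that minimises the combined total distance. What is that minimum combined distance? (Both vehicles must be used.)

120 blocks — the smallest possible combined total.

Try each way of splitting the stops between the two vehicles (each non-empty) and, for each split, find the best tour for each vehicle:
  {S1} + {S2, S3, S4, S5}: 54 + 89 = 143
  {S2} + {S1, S3, S4, S5}: 22 + 98 = 120
  {S1, S2} + {S3, S4, S5}: 54 + 89 = 143
  {S3} + {S1, S2, S4, S5}: 52 + 93 = 145
  {S1, S3} + {S2, S4, S5}: 72 + 84 = 156
  {S2, S3} + {S1, S4, S5}: 72 + 93 = 165
  … (15 splits in total)
Best: vehicle 1 Base → S2 → Base = 22; vehicle 2 Base → S1 → S5 → S4 → S3 → Base = 98; combined 120.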